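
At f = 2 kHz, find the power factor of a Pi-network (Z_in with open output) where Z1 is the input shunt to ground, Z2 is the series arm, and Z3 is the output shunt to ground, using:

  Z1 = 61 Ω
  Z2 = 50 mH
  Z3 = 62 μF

Step 1 — Angular frequency: ω = 2π·f = 2π·2000 = 1.257e+04 rad/s.
Step 2 — Component impedances:
  Z1: Z = R = 61 Ω
  Z2: Z = jωL = j·1.257e+04·0.05 = 0 + j628.3 Ω
  Z3: Z = 1/(jωC) = -j/(ω·C) = 0 - j1.284 Ω
Step 3 — With open output, the series arm Z2 and the output shunt Z3 appear in series to ground: Z2 + Z3 = 0 + j627 Ω.
Step 4 — Parallel with input shunt Z1: Z_in = Z1 || (Z2 + Z3) = 60.43 + j5.879 Ω = 60.71∠5.6° Ω.
Step 5 — Power factor: PF = cos(φ) = Re(Z)/|Z| = 60.428/60.713 = 0.9953.
Step 6 — Type: Im(Z) = 5.879 ⇒ lagging (phase φ = 5.6°).

PF = 0.9953 (lagging, φ = 5.6°)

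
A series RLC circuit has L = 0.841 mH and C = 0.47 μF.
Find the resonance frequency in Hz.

Step 1 — Resonance condition Im(Z)=0 gives ω₀ = 1/√(LC).
Step 2 — ω₀ = 1/√(0.000841·4.7e-07) = 5.03e+04 rad/s.
Step 3 — f₀ = ω₀/(2π) = 8005 Hz.

f₀ = 8005 Hz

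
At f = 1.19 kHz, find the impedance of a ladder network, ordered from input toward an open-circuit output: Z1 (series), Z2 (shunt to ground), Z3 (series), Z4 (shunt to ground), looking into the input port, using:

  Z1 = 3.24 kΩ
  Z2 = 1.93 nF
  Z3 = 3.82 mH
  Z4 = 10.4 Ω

Step 1 — Angular frequency: ω = 2π·f = 2π·1190 = 7477 rad/s.
Step 2 — Component impedances:
  Z1: Z = R = 3240 Ω
  Z2: Z = 1/(jωC) = -j/(ω·C) = 0 - j6.93e+04 Ω
  Z3: Z = jωL = j·7477·0.00382 = 0 + j28.56 Ω
  Z4: Z = R = 10.4 Ω
Step 3 — Ladder network (open output): work backward from the far end, alternating series and parallel combinations. Z_in = 3250 + j28.57 Ω = 3251∠0.5° Ω.

Z = 3250 + j28.57 Ω = 3251∠0.5° Ω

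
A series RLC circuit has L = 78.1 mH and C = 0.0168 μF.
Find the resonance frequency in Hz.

Step 1 — Resonance condition Im(Z)=0 gives ω₀ = 1/√(LC).
Step 2 — ω₀ = 1/√(0.0781·1.68e-08) = 2.761e+04 rad/s.
Step 3 — f₀ = ω₀/(2π) = 4394 Hz.

f₀ = 4394 Hz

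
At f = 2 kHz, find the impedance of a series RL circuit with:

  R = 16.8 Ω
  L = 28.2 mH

Step 1 — Angular frequency: ω = 2π·f = 2π·2000 = 1.257e+04 rad/s.
Step 2 — Component impedances:
  R: Z = R = 16.8 Ω
  L: Z = jωL = j·1.257e+04·0.0282 = 0 + j354.4 Ω
Step 3 — Series combination: Z_total = R + L = 16.8 + j354.4 Ω = 354.8∠87.3° Ω.

Z = 16.8 + j354.4 Ω = 354.8∠87.3° Ω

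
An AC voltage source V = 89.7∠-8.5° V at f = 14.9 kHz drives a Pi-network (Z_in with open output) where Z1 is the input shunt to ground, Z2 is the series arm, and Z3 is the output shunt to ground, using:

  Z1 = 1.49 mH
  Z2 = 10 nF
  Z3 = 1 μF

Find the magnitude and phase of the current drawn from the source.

Step 1 — Angular frequency: ω = 2π·f = 2π·1.49e+04 = 9.362e+04 rad/s.
Step 2 — Component impedances:
  Z1: Z = jωL = j·9.362e+04·0.00149 = 0 + j139.5 Ω
  Z2: Z = 1/(jωC) = -j/(ω·C) = 0 - j1068 Ω
  Z3: Z = 1/(jωC) = -j/(ω·C) = 0 - j10.68 Ω
Step 3 — With open output, the series arm Z2 and the output shunt Z3 appear in series to ground: Z2 + Z3 = 0 - j1079 Ω.
Step 4 — Parallel with input shunt Z1: Z_in = Z1 || (Z2 + Z3) = 0 + j160.2 Ω = 160.2∠90.0° Ω.
Step 5 — Source phasor: V = 89.7∠-8.5° V = 88.71 - j13.26 V.
Step 6 — Ohm's law: I = V / Z_total = (88.71 - j13.26) / (0 + j160.2) = -0.08276 - j0.5537 A.
Step 7 — Convert to polar: |I| = 0.5599 A, ∠I = -98.5°.

I = 0.5599∠-98.5° A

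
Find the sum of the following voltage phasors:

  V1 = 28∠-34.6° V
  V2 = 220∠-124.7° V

Step 1 — Convert each phasor to rectangular form:
  V1 = 28·(cos(-34.6°) + j·sin(-34.6°)) = 23.05 - j15.9 V
  V2 = 220·(cos(-124.7°) + j·sin(-124.7°)) = -125.2 - j180.9 V
Step 2 — Sum components: V_total = -102.2 - j196.8 V.
Step 3 — Convert to polar: |V_total| = 221.7 V, ∠V_total = -117.4°.

V_total = 221.7∠-117.4° V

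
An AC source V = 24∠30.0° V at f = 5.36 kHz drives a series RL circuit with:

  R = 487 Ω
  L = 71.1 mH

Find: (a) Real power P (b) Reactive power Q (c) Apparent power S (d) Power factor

Step 1 — Angular frequency: ω = 2π·f = 2π·5360 = 3.368e+04 rad/s.
Step 2 — Component impedances:
  R: Z = R = 487 Ω
  L: Z = jωL = j·3.368e+04·0.0711 = 0 + j2394 Ω
Step 3 — Series combination: Z_total = R + L = 487 + j2394 Ω = 2444∠78.5° Ω.
Step 4 — Source phasor: V = 24∠30.0° V = 20.78 + j12 V.
Step 5 — Current: I = V / Z = 0.006508 - j0.007357 A = 0.009822∠-48.5° A.
Step 6 — Complex power: S = V·I* = 0.04698 + j0.231 VA.
Step 7 — Real power: P = Re(S) = 0.04698 W.
Step 8 — Reactive power: Q = Im(S) = 0.231 VAR.
Step 9 — Apparent power: |S| = 0.2357 VA.
Step 10 — Power factor: PF = P/|S| = 0.1993 (lagging).

(a) P = 0.04698 W  (b) Q = 0.231 VAR  (c) S = 0.2357 VA  (d) PF = 0.1993 (lagging)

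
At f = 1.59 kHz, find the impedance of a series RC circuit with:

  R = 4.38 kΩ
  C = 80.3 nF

Step 1 — Angular frequency: ω = 2π·f = 2π·1590 = 9990 rad/s.
Step 2 — Component impedances:
  R: Z = R = 4380 Ω
  C: Z = 1/(jωC) = -j/(ω·C) = 0 - j1247 Ω
Step 3 — Series combination: Z_total = R + C = 4380 - j1247 Ω = 4554∠-15.9° Ω.

Z = 4380 - j1247 Ω = 4554∠-15.9° Ω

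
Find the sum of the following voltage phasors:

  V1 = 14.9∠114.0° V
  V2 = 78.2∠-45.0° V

Step 1 — Convert each phasor to rectangular form:
  V1 = 14.9·(cos(114.0°) + j·sin(114.0°)) = -6.06 + j13.61 V
  V2 = 78.2·(cos(-45.0°) + j·sin(-45.0°)) = 55.3 - j55.3 V
Step 2 — Sum components: V_total = 49.24 - j41.68 V.
Step 3 — Convert to polar: |V_total| = 64.51 V, ∠V_total = -40.3°.

V_total = 64.51∠-40.3° V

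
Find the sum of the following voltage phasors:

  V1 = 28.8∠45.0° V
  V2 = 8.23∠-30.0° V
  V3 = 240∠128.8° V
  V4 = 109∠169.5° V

Step 1 — Convert each phasor to rectangular form:
  V1 = 28.8·(cos(45.0°) + j·sin(45.0°)) = 20.36 + j20.36 V
  V2 = 8.23·(cos(-30.0°) + j·sin(-30.0°)) = 7.127 - j4.115 V
  V3 = 240·(cos(128.8°) + j·sin(128.8°)) = -150.4 + j187 V
  V4 = 109·(cos(169.5°) + j·sin(169.5°)) = -107.2 + j19.86 V
Step 2 — Sum components: V_total = -230.1 + j223.2 V.
Step 3 — Convert to polar: |V_total| = 320.5 V, ∠V_total = 135.9°.

V_total = 320.5∠135.9° V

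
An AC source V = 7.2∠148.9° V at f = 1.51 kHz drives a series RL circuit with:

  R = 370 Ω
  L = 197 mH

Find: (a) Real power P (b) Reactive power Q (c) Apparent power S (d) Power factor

Step 1 — Angular frequency: ω = 2π·f = 2π·1510 = 9488 rad/s.
Step 2 — Component impedances:
  R: Z = R = 370 Ω
  L: Z = jωL = j·9488·0.197 = 0 + j1869 Ω
Step 3 — Series combination: Z_total = R + L = 370 + j1869 Ω = 1905∠78.8° Ω.
Step 4 — Source phasor: V = 7.2∠148.9° V = -6.165 + j3.719 V.
Step 5 — Current: I = V / Z = 0.001286 + j0.003553 A = 0.003779∠70.1° A.
Step 6 — Complex power: S = V·I* = 0.005284 + j0.02669 VA.
Step 7 — Real power: P = Re(S) = 0.005284 W.
Step 8 — Reactive power: Q = Im(S) = 0.02669 VAR.
Step 9 — Apparent power: |S| = 0.02721 VA.
Step 10 — Power factor: PF = P/|S| = 0.1942 (lagging).

(a) P = 0.005284 W  (b) Q = 0.02669 VAR  (c) S = 0.02721 VA  (d) PF = 0.1942 (lagging)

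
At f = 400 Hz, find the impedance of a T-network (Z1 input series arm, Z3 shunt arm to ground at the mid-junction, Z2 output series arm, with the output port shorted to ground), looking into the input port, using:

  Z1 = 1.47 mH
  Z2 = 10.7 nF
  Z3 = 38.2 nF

Step 1 — Angular frequency: ω = 2π·f = 2π·400 = 2513 rad/s.
Step 2 — Component impedances:
  Z1: Z = jωL = j·2513·0.00147 = 0 + j3.695 Ω
  Z2: Z = 1/(jωC) = -j/(ω·C) = 0 - j3.719e+04 Ω
  Z3: Z = 1/(jωC) = -j/(ω·C) = 0 - j1.042e+04 Ω
Step 3 — With the output port shorted to ground, the output series arm Z2 runs from the junction to ground; the shunt arm Z3 also runs from the junction to ground. They appear in parallel: Z3 || Z2 = 0 - j8137 Ω.
Step 4 — Series with input arm Z1: Z_in = Z1 + (Z3 || Z2) = 0 - j8133 Ω = 8133∠-90.0° Ω.

Z = 0 - j8133 Ω = 8133∠-90.0° Ω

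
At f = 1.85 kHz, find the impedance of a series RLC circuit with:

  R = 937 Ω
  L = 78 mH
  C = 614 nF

Step 1 — Angular frequency: ω = 2π·f = 2π·1850 = 1.162e+04 rad/s.
Step 2 — Component impedances:
  R: Z = R = 937 Ω
  L: Z = jωL = j·1.162e+04·0.078 = 0 + j906.7 Ω
  C: Z = 1/(jωC) = -j/(ω·C) = 0 - j140.1 Ω
Step 3 — Series combination: Z_total = R + L + C = 937 + j766.6 Ω = 1211∠39.3° Ω.

Z = 937 + j766.6 Ω = 1211∠39.3° Ω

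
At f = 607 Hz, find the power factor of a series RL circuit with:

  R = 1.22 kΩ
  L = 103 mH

Step 1 — Angular frequency: ω = 2π·f = 2π·607 = 3814 rad/s.
Step 2 — Component impedances:
  R: Z = R = 1220 Ω
  L: Z = jωL = j·3814·0.103 = 0 + j392.8 Ω
Step 3 — Series combination: Z_total = R + L = 1220 + j392.8 Ω = 1282∠17.8° Ω.
Step 4 — Power factor: PF = cos(φ) = Re(Z)/|Z| = 1220/1281.7 = 0.9519.
Step 5 — Type: Im(Z) = 392.8 ⇒ lagging (phase φ = 17.8°).

PF = 0.9519 (lagging, φ = 17.8°)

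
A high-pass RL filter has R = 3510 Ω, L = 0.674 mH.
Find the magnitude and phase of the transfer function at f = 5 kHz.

Step 1 — Angular frequency: ω = 2π·5000 = 3.142e+04 rad/s.
Step 2 — Transfer function: H(jω) = jωL/(R + jωL).
Step 3 — Numerator jωL = j·21.17; denominator R + jωL = 3510 + j21.17.
Step 4 — H = 3.639e-05 + j0.006032.
Step 5 — Magnitude: |H| = 0.006032 (-44.4 dB); phase: φ = 89.7°.

|H| = 0.006032 (-44.4 dB), φ = 89.7°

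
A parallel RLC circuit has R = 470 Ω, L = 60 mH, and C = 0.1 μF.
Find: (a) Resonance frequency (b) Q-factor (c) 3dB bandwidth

Step 1 — Resonance: ω₀ = 1/√(LC) = 1/√(0.06·1e-07) = 1.291e+04 rad/s.
Step 2 — f₀ = ω₀/(2π) = 2055 Hz.
Step 3 — Parallel Q: Q = R/(ω₀L) = 470/(1.291e+04·0.06) = 0.6068.
Step 4 — Bandwidth: Δω = ω₀/Q = 2.128e+04 rad/s; BW = Δω/(2π) = 3386 Hz.

(a) f₀ = 2055 Hz  (b) Q = 0.6068  (c) BW = 3386 Hz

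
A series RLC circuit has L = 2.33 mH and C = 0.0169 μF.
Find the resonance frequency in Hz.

Step 1 — Resonance condition Im(Z)=0 gives ω₀ = 1/√(LC).
Step 2 — ω₀ = 1/√(0.00233·1.69e-08) = 1.594e+05 rad/s.
Step 3 — f₀ = ω₀/(2π) = 2.536e+04 Hz.

f₀ = 2.536e+04 Hz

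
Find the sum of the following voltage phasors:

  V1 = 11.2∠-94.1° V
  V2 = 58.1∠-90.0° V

Step 1 — Convert each phasor to rectangular form:
  V1 = 11.2·(cos(-94.1°) + j·sin(-94.1°)) = -0.8008 - j11.17 V
  V2 = 58.1·(cos(-90.0°) + j·sin(-90.0°)) = 0 - j58.1 V
Step 2 — Sum components: V_total = -0.8008 - j69.27 V.
Step 3 — Convert to polar: |V_total| = 69.28 V, ∠V_total = -90.7°.

V_total = 69.28∠-90.7° V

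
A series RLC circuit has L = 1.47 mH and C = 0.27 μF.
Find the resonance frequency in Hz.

Step 1 — Resonance condition Im(Z)=0 gives ω₀ = 1/√(LC).
Step 2 — ω₀ = 1/√(0.00147·2.7e-07) = 5.019e+04 rad/s.
Step 3 — f₀ = ω₀/(2π) = 7989 Hz.

f₀ = 7989 Hz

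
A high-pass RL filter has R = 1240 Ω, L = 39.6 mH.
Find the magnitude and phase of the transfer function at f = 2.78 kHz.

Step 1 — Angular frequency: ω = 2π·2780 = 1.747e+04 rad/s.
Step 2 — Transfer function: H(jω) = jωL/(R + jωL).
Step 3 — Numerator jωL = j·691.7; denominator R + jωL = 1240 + j691.7.
Step 4 — H = 0.2373 + j0.4254.
Step 5 — Magnitude: |H| = 0.4872 (-6.2 dB); phase: φ = 60.8°.

|H| = 0.4872 (-6.2 dB), φ = 60.8°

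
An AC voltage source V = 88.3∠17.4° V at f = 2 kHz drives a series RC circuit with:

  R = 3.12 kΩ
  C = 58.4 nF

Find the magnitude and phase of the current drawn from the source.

Step 1 — Angular frequency: ω = 2π·f = 2π·2000 = 1.257e+04 rad/s.
Step 2 — Component impedances:
  R: Z = R = 3120 Ω
  C: Z = 1/(jωC) = -j/(ω·C) = 0 - j1363 Ω
Step 3 — Series combination: Z_total = R + C = 3120 - j1363 Ω = 3405∠-23.6° Ω.
Step 4 — Source phasor: V = 88.3∠17.4° V = 84.26 + j26.41 V.
Step 5 — Ohm's law: I = V / Z_total = (84.26 + j26.41) / (3120 - j1363) = 0.01958 + j0.01701 A.
Step 6 — Convert to polar: |I| = 0.02594 A, ∠I = 41.0°.

I = 0.02594∠41.0° A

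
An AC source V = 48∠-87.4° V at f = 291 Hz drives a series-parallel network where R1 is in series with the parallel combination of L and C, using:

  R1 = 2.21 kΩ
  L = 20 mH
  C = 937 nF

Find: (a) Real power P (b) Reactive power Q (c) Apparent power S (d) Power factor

Step 1 — Angular frequency: ω = 2π·f = 2π·291 = 1828 rad/s.
Step 2 — Component impedances:
  R1: Z = R = 2210 Ω
  L: Z = jωL = j·1828·0.02 = 0 + j36.57 Ω
  C: Z = 1/(jωC) = -j/(ω·C) = 0 - j583.7 Ω
Step 3 — Parallel branch: L || C = 1/(1/L + 1/C) = 0 + j39.01 Ω.
Step 4 — Series with R1: Z_total = R1 + (L || C) = 2210 + j39.01 Ω = 2210∠1.0° Ω.
Step 5 — Source phasor: V = 48∠-87.4° V = 2.177 - j47.95 V.
Step 6 — Current: I = V / Z = 0.0006021 - j0.02171 A = 0.02172∠-88.4° A.
Step 7 — Complex power: S = V·I* = 1.042 + j0.0184 VA.
Step 8 — Real power: P = Re(S) = 1.042 W.
Step 9 — Reactive power: Q = Im(S) = 0.0184 VAR.
Step 10 — Apparent power: |S| = 1.042 VA.
Step 11 — Power factor: PF = P/|S| = 0.9998 (lagging).

(a) P = 1.042 W  (b) Q = 0.0184 VAR  (c) S = 1.042 VA  (d) PF = 0.9998 (lagging)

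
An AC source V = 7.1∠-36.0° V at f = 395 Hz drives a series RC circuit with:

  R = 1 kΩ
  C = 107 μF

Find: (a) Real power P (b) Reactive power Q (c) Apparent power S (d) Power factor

Step 1 — Angular frequency: ω = 2π·f = 2π·395 = 2482 rad/s.
Step 2 — Component impedances:
  R: Z = R = 1000 Ω
  C: Z = 1/(jωC) = -j/(ω·C) = 0 - j3.766 Ω
Step 3 — Series combination: Z_total = R + C = 1000 - j3.766 Ω = 1000∠-0.2° Ω.
Step 4 — Source phasor: V = 7.1∠-36.0° V = 5.744 - j4.173 V.
Step 5 — Current: I = V / Z = 0.00576 - j0.004152 A = 0.0071∠-35.8° A.
Step 6 — Complex power: S = V·I* = 0.05041 - j0.0001898 VA.
Step 7 — Real power: P = Re(S) = 0.05041 W.
Step 8 — Reactive power: Q = Im(S) = -0.0001898 VAR.
Step 9 — Apparent power: |S| = 0.05041 VA.
Step 10 — Power factor: PF = P/|S| = 1 (leading).

(a) P = 0.05041 W  (b) Q = -0.0001898 VAR  (c) S = 0.05041 VA  (d) PF = 1 (leading)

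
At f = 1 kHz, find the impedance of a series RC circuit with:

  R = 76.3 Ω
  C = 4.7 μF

Step 1 — Angular frequency: ω = 2π·f = 2π·1000 = 6283 rad/s.
Step 2 — Component impedances:
  R: Z = R = 76.3 Ω
  C: Z = 1/(jωC) = -j/(ω·C) = 0 - j33.86 Ω
Step 3 — Series combination: Z_total = R + C = 76.3 - j33.86 Ω = 83.48∠-23.9° Ω.

Z = 76.3 - j33.86 Ω = 83.48∠-23.9° Ω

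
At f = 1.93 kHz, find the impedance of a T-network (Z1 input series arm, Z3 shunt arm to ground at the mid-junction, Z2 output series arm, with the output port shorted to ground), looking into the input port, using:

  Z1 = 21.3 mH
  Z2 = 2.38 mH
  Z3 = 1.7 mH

Step 1 — Angular frequency: ω = 2π·f = 2π·1930 = 1.213e+04 rad/s.
Step 2 — Component impedances:
  Z1: Z = jωL = j·1.213e+04·0.0213 = 0 + j258.3 Ω
  Z2: Z = jωL = j·1.213e+04·0.00238 = 0 + j28.86 Ω
  Z3: Z = jωL = j·1.213e+04·0.0017 = 0 + j20.62 Ω
Step 3 — With the output port shorted to ground, the output series arm Z2 runs from the junction to ground; the shunt arm Z3 also runs from the junction to ground. They appear in parallel: Z3 || Z2 = 0 + j12.03 Ω.
Step 4 — Series with input arm Z1: Z_in = Z1 + (Z3 || Z2) = 0 + j270.3 Ω = 270.3∠90.0° Ω.

Z = 0 + j270.3 Ω = 270.3∠90.0° Ω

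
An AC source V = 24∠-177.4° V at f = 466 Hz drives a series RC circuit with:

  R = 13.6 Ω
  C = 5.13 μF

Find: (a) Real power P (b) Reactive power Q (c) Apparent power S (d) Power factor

Step 1 — Angular frequency: ω = 2π·f = 2π·466 = 2928 rad/s.
Step 2 — Component impedances:
  R: Z = R = 13.6 Ω
  C: Z = 1/(jωC) = -j/(ω·C) = 0 - j66.58 Ω
Step 3 — Series combination: Z_total = R + C = 13.6 - j66.58 Ω = 67.95∠-78.5° Ω.
Step 4 — Source phasor: V = 24∠-177.4° V = -23.98 - j1.089 V.
Step 5 — Current: I = V / Z = -0.05492 - j0.3489 A = 0.3532∠-98.9° A.
Step 6 — Complex power: S = V·I* = 1.697 - j8.305 VA.
Step 7 — Real power: P = Re(S) = 1.697 W.
Step 8 — Reactive power: Q = Im(S) = -8.305 VAR.
Step 9 — Apparent power: |S| = 8.477 VA.
Step 10 — Power factor: PF = P/|S| = 0.2001 (leading).

(a) P = 1.697 W  (b) Q = -8.305 VAR  (c) S = 8.477 VA  (d) PF = 0.2001 (leading)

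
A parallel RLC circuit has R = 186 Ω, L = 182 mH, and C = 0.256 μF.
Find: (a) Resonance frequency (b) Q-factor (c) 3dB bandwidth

Step 1 — Resonance: ω₀ = 1/√(LC) = 1/√(0.182·2.56e-07) = 4633 rad/s.
Step 2 — f₀ = ω₀/(2π) = 737.3 Hz.
Step 3 — Parallel Q: Q = R/(ω₀L) = 186/(4633·0.182) = 0.2206.
Step 4 — Bandwidth: Δω = ω₀/Q = 2.1e+04 rad/s; BW = Δω/(2π) = 3342 Hz.

(a) f₀ = 737.3 Hz  (b) Q = 0.2206  (c) BW = 3342 Hz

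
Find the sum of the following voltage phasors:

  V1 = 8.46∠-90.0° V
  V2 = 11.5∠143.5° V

Step 1 — Convert each phasor to rectangular form:
  V1 = 8.46·(cos(-90.0°) + j·sin(-90.0°)) = 0 - j8.46 V
  V2 = 11.5·(cos(143.5°) + j·sin(143.5°)) = -9.244 + j6.84 V
Step 2 — Sum components: V_total = -9.244 - j1.62 V.
Step 3 — Convert to polar: |V_total| = 9.385 V, ∠V_total = -170.1°.

V_total = 9.385∠-170.1° V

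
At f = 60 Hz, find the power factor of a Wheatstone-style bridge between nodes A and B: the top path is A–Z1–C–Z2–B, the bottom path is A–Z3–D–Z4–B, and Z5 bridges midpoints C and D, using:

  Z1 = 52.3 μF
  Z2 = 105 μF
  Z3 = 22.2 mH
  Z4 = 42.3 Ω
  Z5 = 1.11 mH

Step 1 — Angular frequency: ω = 2π·f = 2π·60 = 377 rad/s.
Step 2 — Component impedances:
  Z1: Z = 1/(jωC) = -j/(ω·C) = 0 - j50.72 Ω
  Z2: Z = 1/(jωC) = -j/(ω·C) = 0 - j25.26 Ω
  Z3: Z = jωL = j·377·0.0222 = 0 + j8.369 Ω
  Z4: Z = R = 42.3 Ω
  Z5: Z = jωL = j·377·0.00111 = 0 + j0.4185 Ω
Step 3 — Bridge requires nodal analysis (the Z5 bridge couples midpoints C and D, so the two paths cannot be reduced to a simple series/parallel combination). Setting node B to ground and injecting 1 A at node A, the 3-node admittance system at A, C, D solves to V_A = Z_AB = 10.77 - j8.307 Ω = 13.6∠-37.6° Ω.
Step 4 — Power factor: PF = cos(φ) = Re(Z)/|Z| = 10.77/13.6 = 0.7919.
Step 5 — Type: Im(Z) = -8.307 ⇒ leading (phase φ = -37.6°).

PF = 0.7919 (leading, φ = -37.6°)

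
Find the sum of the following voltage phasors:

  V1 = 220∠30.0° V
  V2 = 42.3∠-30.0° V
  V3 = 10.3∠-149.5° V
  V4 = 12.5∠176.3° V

Step 1 — Convert each phasor to rectangular form:
  V1 = 220·(cos(30.0°) + j·sin(30.0°)) = 190.5 + j110 V
  V2 = 42.3·(cos(-30.0°) + j·sin(-30.0°)) = 36.63 - j21.15 V
  V3 = 10.3·(cos(-149.5°) + j·sin(-149.5°)) = -8.875 - j5.228 V
  V4 = 12.5·(cos(176.3°) + j·sin(176.3°)) = -12.47 + j0.8067 V
Step 2 — Sum components: V_total = 205.8 + j84.43 V.
Step 3 — Convert to polar: |V_total| = 222.5 V, ∠V_total = 22.3°.

V_total = 222.5∠22.3° V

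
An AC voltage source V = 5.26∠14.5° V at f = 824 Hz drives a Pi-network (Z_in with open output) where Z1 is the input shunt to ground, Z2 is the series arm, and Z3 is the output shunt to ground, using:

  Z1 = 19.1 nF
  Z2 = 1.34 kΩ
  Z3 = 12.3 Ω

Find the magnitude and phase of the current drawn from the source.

Step 1 — Angular frequency: ω = 2π·f = 2π·824 = 5177 rad/s.
Step 2 — Component impedances:
  Z1: Z = 1/(jωC) = -j/(ω·C) = 0 - j1.011e+04 Ω
  Z2: Z = R = 1340 Ω
  Z3: Z = R = 12.3 Ω
Step 3 — With open output, the series arm Z2 and the output shunt Z3 appear in series to ground: Z2 + Z3 = 1352 Ω.
Step 4 — Parallel with input shunt Z1: Z_in = Z1 || (Z2 + Z3) = 1329 - j177.7 Ω = 1340∠-7.6° Ω.
Step 5 — Source phasor: V = 5.26∠14.5° V = 5.092 + j1.317 V.
Step 6 — Ohm's law: I = V / Z_total = (5.092 + j1.317) / (1329 - j177.7) = 0.003636 + j0.001477 A.
Step 7 — Convert to polar: |I| = 0.003924 A, ∠I = 22.1°.

I = 0.003924∠22.1° A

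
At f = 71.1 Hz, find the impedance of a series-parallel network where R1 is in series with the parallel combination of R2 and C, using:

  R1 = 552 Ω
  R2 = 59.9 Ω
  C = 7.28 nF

Step 1 — Angular frequency: ω = 2π·f = 2π·71.1 = 446.7 rad/s.
Step 2 — Component impedances:
  R1: Z = R = 552 Ω
  R2: Z = R = 59.9 Ω
  C: Z = 1/(jωC) = -j/(ω·C) = 0 - j3.075e+05 Ω
Step 3 — Parallel branch: R2 || C = 1/(1/R2 + 1/C) = 59.9 - j0.01167 Ω.
Step 4 — Series with R1: Z_total = R1 + (R2 || C) = 611.9 - j0.01167 Ω = 611.9∠-0.0° Ω.

Z = 611.9 - j0.01167 Ω = 611.9∠-0.0° Ω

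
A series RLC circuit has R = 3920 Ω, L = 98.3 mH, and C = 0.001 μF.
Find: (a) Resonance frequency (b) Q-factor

Step 1 — Resonance condition Im(Z)=0 gives ω₀ = 1/√(LC).
Step 2 — ω₀ = 1/√(0.0983·1e-09) = 1.009e+05 rad/s.
Step 3 — f₀ = ω₀/(2π) = 1.605e+04 Hz.
Step 4 — Series Q: Q = ω₀L/R = 1.009e+05·0.0983/3920 = 2.529.

(a) f₀ = 1.605e+04 Hz  (b) Q = 2.529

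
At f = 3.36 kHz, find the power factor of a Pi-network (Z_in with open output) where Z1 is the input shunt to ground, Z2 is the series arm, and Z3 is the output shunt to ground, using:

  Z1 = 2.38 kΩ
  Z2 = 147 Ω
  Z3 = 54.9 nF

Step 1 — Angular frequency: ω = 2π·f = 2π·3360 = 2.111e+04 rad/s.
Step 2 — Component impedances:
  Z1: Z = R = 2380 Ω
  Z2: Z = R = 147 Ω
  Z3: Z = 1/(jωC) = -j/(ω·C) = 0 - j862.8 Ω
Step 3 — With open output, the series arm Z2 and the output shunt Z3 appear in series to ground: Z2 + Z3 = 147 - j862.8 Ω.
Step 4 — Parallel with input shunt Z1: Z_in = Z1 || (Z2 + Z3) = 372.5 - j685.4 Ω = 780.1∠-61.5° Ω.
Step 5 — Power factor: PF = cos(φ) = Re(Z)/|Z| = 372.5/780.1 = 0.4775.
Step 6 — Type: Im(Z) = -685.4 ⇒ leading (phase φ = -61.5°).

PF = 0.4775 (leading, φ = -61.5°)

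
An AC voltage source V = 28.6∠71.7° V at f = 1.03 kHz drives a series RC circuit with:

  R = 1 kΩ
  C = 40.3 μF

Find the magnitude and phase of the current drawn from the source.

Step 1 — Angular frequency: ω = 2π·f = 2π·1030 = 6472 rad/s.
Step 2 — Component impedances:
  R: Z = R = 1000 Ω
  C: Z = 1/(jωC) = -j/(ω·C) = 0 - j3.834 Ω
Step 3 — Series combination: Z_total = R + C = 1000 - j3.834 Ω = 1000∠-0.2° Ω.
Step 4 — Source phasor: V = 28.6∠71.7° V = 8.98 + j27.15 V.
Step 5 — Ohm's law: I = V / Z_total = (8.98 + j27.15) / (1000 - j3.834) = 0.008876 + j0.02719 A.
Step 6 — Convert to polar: |I| = 0.0286 A, ∠I = 71.9°.

I = 0.0286∠71.9° A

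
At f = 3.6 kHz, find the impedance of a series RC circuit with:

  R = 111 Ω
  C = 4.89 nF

Step 1 — Angular frequency: ω = 2π·f = 2π·3600 = 2.262e+04 rad/s.
Step 2 — Component impedances:
  R: Z = R = 111 Ω
  C: Z = 1/(jωC) = -j/(ω·C) = 0 - j9041 Ω
Step 3 — Series combination: Z_total = R + C = 111 - j9041 Ω = 9042∠-89.3° Ω.

Z = 111 - j9041 Ω = 9042∠-89.3° Ω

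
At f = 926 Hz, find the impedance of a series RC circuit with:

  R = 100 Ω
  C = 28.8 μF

Step 1 — Angular frequency: ω = 2π·f = 2π·926 = 5818 rad/s.
Step 2 — Component impedances:
  R: Z = R = 100 Ω
  C: Z = 1/(jωC) = -j/(ω·C) = 0 - j5.968 Ω
Step 3 — Series combination: Z_total = R + C = 100 - j5.968 Ω = 100.2∠-3.4° Ω.

Z = 100 - j5.968 Ω = 100.2∠-3.4° Ω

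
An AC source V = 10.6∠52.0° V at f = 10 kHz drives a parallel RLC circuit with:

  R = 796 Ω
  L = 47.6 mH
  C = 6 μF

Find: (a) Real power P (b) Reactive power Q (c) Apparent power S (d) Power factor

Step 1 — Angular frequency: ω = 2π·f = 2π·1e+04 = 6.283e+04 rad/s.
Step 2 — Component impedances:
  R: Z = R = 796 Ω
  L: Z = jωL = j·6.283e+04·0.0476 = 0 + j2991 Ω
  C: Z = 1/(jωC) = -j/(ω·C) = 0 - j2.653 Ω
Step 3 — Parallel combination: 1/Z_total = 1/R + 1/L + 1/C; Z_total = 0.008855 - j2.655 Ω = 2.655∠-89.8° Ω.
Step 4 — Source phasor: V = 10.6∠52.0° V = 6.526 + j8.353 V.
Step 5 — Current: I = V / Z = -3.138 + j2.469 A = 3.993∠141.8° A.
Step 6 — Complex power: S = V·I* = 0.1412 - j42.32 VA.
Step 7 — Real power: P = Re(S) = 0.1412 W.
Step 8 — Reactive power: Q = Im(S) = -42.32 VAR.
Step 9 — Apparent power: |S| = 42.32 VA.
Step 10 — Power factor: PF = P/|S| = 0.003335 (leading).

(a) P = 0.1412 W  (b) Q = -42.32 VAR  (c) S = 42.32 VA  (d) PF = 0.003335 (leading)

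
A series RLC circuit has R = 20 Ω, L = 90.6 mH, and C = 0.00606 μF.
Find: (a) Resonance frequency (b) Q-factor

Step 1 — Resonance condition Im(Z)=0 gives ω₀ = 1/√(LC).
Step 2 — ω₀ = 1/√(0.0906·6.06e-09) = 4.268e+04 rad/s.
Step 3 — f₀ = ω₀/(2π) = 6792 Hz.
Step 4 — Series Q: Q = ω₀L/R = 4.268e+04·0.0906/20 = 193.3.

(a) f₀ = 6792 Hz  (b) Q = 193.3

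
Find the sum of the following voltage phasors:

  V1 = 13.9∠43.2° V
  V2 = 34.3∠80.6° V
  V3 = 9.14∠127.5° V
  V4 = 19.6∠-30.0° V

Step 1 — Convert each phasor to rectangular form:
  V1 = 13.9·(cos(43.2°) + j·sin(43.2°)) = 10.13 + j9.515 V
  V2 = 34.3·(cos(80.6°) + j·sin(80.6°)) = 5.602 + j33.84 V
  V3 = 9.14·(cos(127.5°) + j·sin(127.5°)) = -5.564 + j7.251 V
  V4 = 19.6·(cos(-30.0°) + j·sin(-30.0°)) = 16.97 - j9.8 V
Step 2 — Sum components: V_total = 27.14 + j40.81 V.
Step 3 — Convert to polar: |V_total| = 49.01 V, ∠V_total = 56.4°.

V_total = 49.01∠56.4° V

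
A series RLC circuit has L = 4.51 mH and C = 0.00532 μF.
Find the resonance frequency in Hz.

Step 1 — Resonance condition Im(Z)=0 gives ω₀ = 1/√(LC).
Step 2 — ω₀ = 1/√(0.00451·5.32e-09) = 2.042e+05 rad/s.
Step 3 — f₀ = ω₀/(2π) = 3.249e+04 Hz.

f₀ = 3.249e+04 Hz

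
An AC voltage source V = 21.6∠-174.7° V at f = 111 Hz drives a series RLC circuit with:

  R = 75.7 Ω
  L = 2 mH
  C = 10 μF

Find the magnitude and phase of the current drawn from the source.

Step 1 — Angular frequency: ω = 2π·f = 2π·111 = 697.4 rad/s.
Step 2 — Component impedances:
  R: Z = R = 75.7 Ω
  L: Z = jωL = j·697.4·0.002 = 0 + j1.395 Ω
  C: Z = 1/(jωC) = -j/(ω·C) = 0 - j143.4 Ω
Step 3 — Series combination: Z_total = R + L + C = 75.7 - j142 Ω = 160.9∠-61.9° Ω.
Step 4 — Source phasor: V = 21.6∠-174.7° V = -21.51 - j1.995 V.
Step 5 — Ohm's law: I = V / Z_total = (-21.51 - j1.995) / (75.7 - j142) = -0.05194 - j0.1238 A.
Step 6 — Convert to polar: |I| = 0.1342 A, ∠I = -112.8°.

I = 0.1342∠-112.8° A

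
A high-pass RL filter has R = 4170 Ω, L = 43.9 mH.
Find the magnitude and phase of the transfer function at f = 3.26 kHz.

Step 1 — Angular frequency: ω = 2π·3260 = 2.048e+04 rad/s.
Step 2 — Transfer function: H(jω) = jωL/(R + jωL).
Step 3 — Numerator jωL = j·899.2; denominator R + jωL = 4170 + j899.2.
Step 4 — H = 0.04443 + j0.2061.
Step 5 — Magnitude: |H| = 0.2108 (-13.5 dB); phase: φ = 77.8°.

|H| = 0.2108 (-13.5 dB), φ = 77.8°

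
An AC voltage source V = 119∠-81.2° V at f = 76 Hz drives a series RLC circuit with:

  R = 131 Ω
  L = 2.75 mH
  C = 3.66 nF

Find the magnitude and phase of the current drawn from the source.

Step 1 — Angular frequency: ω = 2π·f = 2π·76 = 477.5 rad/s.
Step 2 — Component impedances:
  R: Z = R = 131 Ω
  L: Z = jωL = j·477.5·0.00275 = 0 + j1.313 Ω
  C: Z = 1/(jωC) = -j/(ω·C) = 0 - j5.722e+05 Ω
Step 3 — Series combination: Z_total = R + L + C = 131 - j5.722e+05 Ω = 5.722e+05∠-90.0° Ω.
Step 4 — Source phasor: V = 119∠-81.2° V = 18.21 - j117.6 V.
Step 5 — Ohm's law: I = V / Z_total = (18.21 - j117.6) / (131 - j5.722e+05) = 0.0002055 + j3.177e-05 A.
Step 6 — Convert to polar: |I| = 0.000208 A, ∠I = 8.8°.

I = 0.000208∠8.8° A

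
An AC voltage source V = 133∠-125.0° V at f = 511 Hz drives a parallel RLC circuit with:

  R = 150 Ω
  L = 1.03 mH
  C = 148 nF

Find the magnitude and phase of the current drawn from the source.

Step 1 — Angular frequency: ω = 2π·f = 2π·511 = 3211 rad/s.
Step 2 — Component impedances:
  R: Z = R = 150 Ω
  L: Z = jωL = j·3211·0.00103 = 0 + j3.307 Ω
  C: Z = 1/(jωC) = -j/(ω·C) = 0 - j2104 Ω
Step 3 — Parallel combination: 1/Z_total = 1/R + 1/L + 1/C; Z_total = 0.0731 + j3.311 Ω = 3.311∠88.7° Ω.
Step 4 — Source phasor: V = 133∠-125.0° V = -76.29 - j108.9 V.
Step 5 — Ohm's law: I = V / Z_total = (-76.29 - j108.9) / (0.0731 + j3.311) = -33.4 + j22.31 A.
Step 6 — Convert to polar: |I| = 40.16 A, ∠I = 146.3°.

I = 40.16∠146.3° A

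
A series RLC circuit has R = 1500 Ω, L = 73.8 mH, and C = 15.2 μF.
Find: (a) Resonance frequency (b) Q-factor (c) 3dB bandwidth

Step 1 — Resonance: ω₀ = 1/√(LC) = 1/√(0.0738·1.52e-05) = 944.2 rad/s.
Step 2 — f₀ = ω₀/(2π) = 150.3 Hz.
Step 3 — Series Q: Q = ω₀L/R = 944.2·0.0738/1500 = 0.04645.
Step 4 — Bandwidth: Δω = ω₀/Q = 2.033e+04 rad/s; BW = Δω/(2π) = 3235 Hz.

(a) f₀ = 150.3 Hz  (b) Q = 0.04645  (c) BW = 3235 Hz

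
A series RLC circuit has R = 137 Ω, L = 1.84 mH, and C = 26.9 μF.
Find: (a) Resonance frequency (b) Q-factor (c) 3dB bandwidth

Step 1 — Resonance condition Im(Z)=0 gives ω₀ = 1/√(LC).
Step 2 — ω₀ = 1/√(0.00184·2.69e-05) = 4495 rad/s.
Step 3 — f₀ = ω₀/(2π) = 715.4 Hz.
Step 4 — Series Q: Q = ω₀L/R = 4495·0.00184/137 = 0.06037.
Step 5 — 3dB bandwidth: Δω = ω₀/Q = 7.446e+04 rad/s; BW = Δω/(2π) = 1.185e+04 Hz.

(a) f₀ = 715.4 Hz  (b) Q = 0.06037  (c) BW = 1.185e+04 Hz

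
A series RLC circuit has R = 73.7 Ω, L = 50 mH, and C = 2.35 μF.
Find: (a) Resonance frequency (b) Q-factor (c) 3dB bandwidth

Step 1 — Resonance: ω₀ = 1/√(LC) = 1/√(0.05·2.35e-06) = 2917 rad/s.
Step 2 — f₀ = ω₀/(2π) = 464.3 Hz.
Step 3 — Series Q: Q = ω₀L/R = 2917·0.05/73.7 = 1.979.
Step 4 — Bandwidth: Δω = ω₀/Q = 1474 rad/s; BW = Δω/(2π) = 234.6 Hz.

(a) f₀ = 464.3 Hz  (b) Q = 1.979  (c) BW = 234.6 Hz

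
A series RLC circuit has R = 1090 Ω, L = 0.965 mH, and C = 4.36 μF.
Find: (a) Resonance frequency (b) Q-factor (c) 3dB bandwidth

Step 1 — Resonance condition Im(Z)=0 gives ω₀ = 1/√(LC).
Step 2 — ω₀ = 1/√(0.000965·4.36e-06) = 1.542e+04 rad/s.
Step 3 — f₀ = ω₀/(2π) = 2454 Hz.
Step 4 — Series Q: Q = ω₀L/R = 1.542e+04·0.000965/1090 = 0.01365.
Step 5 — 3dB bandwidth: Δω = ω₀/Q = 1.13e+06 rad/s; BW = Δω/(2π) = 1.798e+05 Hz.

(a) f₀ = 2454 Hz  (b) Q = 0.01365  (c) BW = 1.798e+05 Hz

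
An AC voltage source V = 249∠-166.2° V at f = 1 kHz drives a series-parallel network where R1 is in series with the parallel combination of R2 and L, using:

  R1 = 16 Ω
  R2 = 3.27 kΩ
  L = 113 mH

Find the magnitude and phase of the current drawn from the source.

Step 1 — Angular frequency: ω = 2π·f = 2π·1000 = 6283 rad/s.
Step 2 — Component impedances:
  R1: Z = R = 16 Ω
  R2: Z = R = 3270 Ω
  L: Z = jωL = j·6283·0.113 = 0 + j710 Ω
Step 3 — Parallel branch: R2 || L = 1/(1/R2 + 1/L) = 147.2 + j678 Ω.
Step 4 — Series with R1: Z_total = R1 + (R2 || L) = 163.2 + j678 Ω = 697.4∠76.5° Ω.
Step 5 — Source phasor: V = 249∠-166.2° V = -241.8 - j59.39 V.
Step 6 — Ohm's law: I = V / Z_total = (-241.8 - j59.39) / (163.2 + j678) = -0.1639 + j0.3172 A.
Step 7 — Convert to polar: |I| = 0.357 A, ∠I = 117.3°.

I = 0.357∠117.3° A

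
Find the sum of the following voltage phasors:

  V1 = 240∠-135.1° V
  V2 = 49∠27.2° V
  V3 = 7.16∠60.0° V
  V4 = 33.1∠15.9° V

Step 1 — Convert each phasor to rectangular form:
  V1 = 240·(cos(-135.1°) + j·sin(-135.1°)) = -170 - j169.4 V
  V2 = 49·(cos(27.2°) + j·sin(27.2°)) = 43.58 + j22.4 V
  V3 = 7.16·(cos(60.0°) + j·sin(60.0°)) = 3.58 + j6.201 V
  V4 = 33.1·(cos(15.9°) + j·sin(15.9°)) = 31.83 + j9.068 V
Step 2 — Sum components: V_total = -91.01 - j131.7 V.
Step 3 — Convert to polar: |V_total| = 160.1 V, ∠V_total = -124.6°.

V_total = 160.1∠-124.6° V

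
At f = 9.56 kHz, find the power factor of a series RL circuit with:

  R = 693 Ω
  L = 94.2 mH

Step 1 — Angular frequency: ω = 2π·f = 2π·9560 = 6.007e+04 rad/s.
Step 2 — Component impedances:
  R: Z = R = 693 Ω
  L: Z = jωL = j·6.007e+04·0.0942 = 0 + j5658 Ω
Step 3 — Series combination: Z_total = R + L = 693 + j5658 Ω = 5701∠83.0° Ω.
Step 4 — Power factor: PF = cos(φ) = Re(Z)/|Z| = 693/5701 = 0.1216.
Step 5 — Type: Im(Z) = 5658 ⇒ lagging (phase φ = 83.0°).

PF = 0.1216 (lagging, φ = 83.0°)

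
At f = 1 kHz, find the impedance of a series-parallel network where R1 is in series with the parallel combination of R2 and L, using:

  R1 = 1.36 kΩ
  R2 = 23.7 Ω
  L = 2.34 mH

Step 1 — Angular frequency: ω = 2π·f = 2π·1000 = 6283 rad/s.
Step 2 — Component impedances:
  R1: Z = R = 1360 Ω
  R2: Z = R = 23.7 Ω
  L: Z = jωL = j·6283·0.00234 = 0 + j14.7 Ω
Step 3 — Parallel branch: R2 || L = 1/(1/R2 + 1/L) = 6.586 + j10.62 Ω.
Step 4 — Series with R1: Z_total = R1 + (R2 || L) = 1367 + j10.62 Ω = 1367∠0.4° Ω.

Z = 1367 + j10.62 Ω = 1367∠0.4° Ω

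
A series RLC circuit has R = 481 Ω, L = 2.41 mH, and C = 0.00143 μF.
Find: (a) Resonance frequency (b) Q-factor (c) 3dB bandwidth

Step 1 — Resonance condition Im(Z)=0 gives ω₀ = 1/√(LC).
Step 2 — ω₀ = 1/√(0.00241·1.43e-09) = 5.387e+05 rad/s.
Step 3 — f₀ = ω₀/(2π) = 8.573e+04 Hz.
Step 4 — Series Q: Q = ω₀L/R = 5.387e+05·0.00241/481 = 2.699.
Step 5 — 3dB bandwidth: Δω = ω₀/Q = 1.996e+05 rad/s; BW = Δω/(2π) = 3.176e+04 Hz.

(a) f₀ = 8.573e+04 Hz  (b) Q = 2.699  (c) BW = 3.176e+04 Hz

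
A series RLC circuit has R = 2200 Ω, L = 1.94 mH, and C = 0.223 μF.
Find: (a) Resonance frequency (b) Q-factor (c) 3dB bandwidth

Step 1 — Resonance condition Im(Z)=0 gives ω₀ = 1/√(LC).
Step 2 — ω₀ = 1/√(0.00194·2.23e-07) = 4.808e+04 rad/s.
Step 3 — f₀ = ω₀/(2π) = 7652 Hz.
Step 4 — Series Q: Q = ω₀L/R = 4.808e+04·0.00194/2200 = 0.0424.
Step 5 — 3dB bandwidth: Δω = ω₀/Q = 1.134e+06 rad/s; BW = Δω/(2π) = 1.805e+05 Hz.

(a) f₀ = 7652 Hz  (b) Q = 0.0424  (c) BW = 1.805e+05 Hz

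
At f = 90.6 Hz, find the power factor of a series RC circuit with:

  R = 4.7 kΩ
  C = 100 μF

Step 1 — Angular frequency: ω = 2π·f = 2π·90.6 = 569.3 rad/s.
Step 2 — Component impedances:
  R: Z = R = 4700 Ω
  C: Z = 1/(jωC) = -j/(ω·C) = 0 - j17.57 Ω
Step 3 — Series combination: Z_total = R + C = 4700 - j17.57 Ω = 4700∠-0.2° Ω.
Step 4 — Power factor: PF = cos(φ) = Re(Z)/|Z| = 4700/4700 = 1.
Step 5 — Type: Im(Z) = -17.57 ⇒ leading (phase φ = -0.2°).

PF = 1 (leading, φ = -0.2°)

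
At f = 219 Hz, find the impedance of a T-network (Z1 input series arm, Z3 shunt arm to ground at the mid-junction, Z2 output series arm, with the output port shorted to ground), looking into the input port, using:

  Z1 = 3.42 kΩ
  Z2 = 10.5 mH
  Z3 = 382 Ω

Step 1 — Angular frequency: ω = 2π·f = 2π·219 = 1376 rad/s.
Step 2 — Component impedances:
  Z1: Z = R = 3420 Ω
  Z2: Z = jωL = j·1376·0.0105 = 0 + j14.45 Ω
  Z3: Z = R = 382 Ω
Step 3 — With the output port shorted to ground, the output series arm Z2 runs from the junction to ground; the shunt arm Z3 also runs from the junction to ground. They appear in parallel: Z3 || Z2 = 0.5457 + j14.43 Ω.
Step 4 — Series with input arm Z1: Z_in = Z1 + (Z3 || Z2) = 3421 + j14.43 Ω = 3421∠0.2° Ω.

Z = 3421 + j14.43 Ω = 3421∠0.2° Ω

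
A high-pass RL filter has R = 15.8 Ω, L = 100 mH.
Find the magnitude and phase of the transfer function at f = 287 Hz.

Step 1 — Angular frequency: ω = 2π·287 = 1803 rad/s.
Step 2 — Transfer function: H(jω) = jωL/(R + jωL).
Step 3 — Numerator jωL = j·180.3; denominator R + jωL = 15.8 + j180.3.
Step 4 — H = 0.9924 + j0.08695.
Step 5 — Magnitude: |H| = 0.9962 (-0.0 dB); phase: φ = 5.0°.

|H| = 0.9962 (-0.0 dB), φ = 5.0°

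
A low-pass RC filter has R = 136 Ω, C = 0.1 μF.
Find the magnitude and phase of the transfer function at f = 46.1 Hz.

Step 1 — Angular frequency: ω = 2π·46.1 = 289.7 rad/s.
Step 2 — Transfer function: H(jω) = 1/(1 + jωRC).
Step 3 — Denominator: 1 + jωRC = 1 + j·289.7·136·1e-07 = 1 + j0.003939.
Step 4 — H = 1 - j0.003939.
Step 5 — Magnitude: |H| = 1 (-0.0 dB); phase: φ = -0.2°.

|H| = 1 (-0.0 dB), φ = -0.2°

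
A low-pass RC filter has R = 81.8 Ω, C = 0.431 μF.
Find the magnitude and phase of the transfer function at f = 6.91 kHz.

Step 1 — Angular frequency: ω = 2π·6910 = 4.342e+04 rad/s.
Step 2 — Transfer function: H(jω) = 1/(1 + jωRC).
Step 3 — Denominator: 1 + jωRC = 1 + j·4.342e+04·81.8·4.31e-07 = 1 + j1.531.
Step 4 — H = 0.2991 - j0.4579.
Step 5 — Magnitude: |H| = 0.5469 (-5.2 dB); phase: φ = -56.8°.

|H| = 0.5469 (-5.2 dB), φ = -56.8°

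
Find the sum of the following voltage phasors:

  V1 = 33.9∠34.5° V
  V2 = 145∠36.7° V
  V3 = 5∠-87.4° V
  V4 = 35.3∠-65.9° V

Step 1 — Convert each phasor to rectangular form:
  V1 = 33.9·(cos(34.5°) + j·sin(34.5°)) = 27.94 + j19.2 V
  V2 = 145·(cos(36.7°) + j·sin(36.7°)) = 116.3 + j86.66 V
  V3 = 5·(cos(-87.4°) + j·sin(-87.4°)) = 0.2268 - j4.995 V
  V4 = 35.3·(cos(-65.9°) + j·sin(-65.9°)) = 14.41 - j32.22 V
Step 2 — Sum components: V_total = 158.8 + j68.64 V.
Step 3 — Convert to polar: |V_total| = 173 V, ∠V_total = 23.4°.

V_total = 173∠23.4° V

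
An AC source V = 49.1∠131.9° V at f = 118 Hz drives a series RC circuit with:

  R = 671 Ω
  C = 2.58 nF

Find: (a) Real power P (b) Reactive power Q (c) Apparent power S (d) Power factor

Step 1 — Angular frequency: ω = 2π·f = 2π·118 = 741.4 rad/s.
Step 2 — Component impedances:
  R: Z = R = 671 Ω
  C: Z = 1/(jωC) = -j/(ω·C) = 0 - j5.228e+05 Ω
Step 3 — Series combination: Z_total = R + C = 671 - j5.228e+05 Ω = 5.228e+05∠-89.9° Ω.
Step 4 — Source phasor: V = 49.1∠131.9° V = -32.79 + j36.55 V.
Step 5 — Current: I = V / Z = -6.999e-05 - j6.263e-05 A = 9.392e-05∠-138.2° A.
Step 6 — Complex power: S = V·I* = 5.919e-06 - j0.004612 VA.
Step 7 — Real power: P = Re(S) = 5.919e-06 W.
Step 8 — Reactive power: Q = Im(S) = -0.004612 VAR.
Step 9 — Apparent power: |S| = 0.004612 VA.
Step 10 — Power factor: PF = P/|S| = 0.001284 (leading).

(a) P = 5.919e-06 W  (b) Q = -0.004612 VAR  (c) S = 0.004612 VA  (d) PF = 0.001284 (leading)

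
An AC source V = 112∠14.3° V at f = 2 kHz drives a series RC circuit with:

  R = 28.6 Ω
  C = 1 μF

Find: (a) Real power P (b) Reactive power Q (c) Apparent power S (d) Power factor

Step 1 — Angular frequency: ω = 2π·f = 2π·2000 = 1.257e+04 rad/s.
Step 2 — Component impedances:
  R: Z = R = 28.6 Ω
  C: Z = 1/(jωC) = -j/(ω·C) = 0 - j79.58 Ω
Step 3 — Series combination: Z_total = R + C = 28.6 - j79.58 Ω = 84.56∠-70.2° Ω.
Step 4 — Source phasor: V = 112∠14.3° V = 108.5 + j27.66 V.
Step 5 — Current: I = V / Z = 0.1262 + j1.318 A = 1.324∠84.5° A.
Step 6 — Complex power: S = V·I* = 50.17 - j139.6 VA.
Step 7 — Real power: P = Re(S) = 50.17 W.
Step 8 — Reactive power: Q = Im(S) = -139.6 VAR.
Step 9 — Apparent power: |S| = 148.3 VA.
Step 10 — Power factor: PF = P/|S| = 0.3382 (leading).

(a) P = 50.17 W  (b) Q = -139.6 VAR  (c) S = 148.3 VA  (d) PF = 0.3382 (leading)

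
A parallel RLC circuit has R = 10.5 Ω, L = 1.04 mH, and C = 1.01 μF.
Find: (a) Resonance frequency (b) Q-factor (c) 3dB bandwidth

Step 1 — Resonance: ω₀ = 1/√(LC) = 1/√(0.00104·1.01e-06) = 3.085e+04 rad/s.
Step 2 — f₀ = ω₀/(2π) = 4911 Hz.
Step 3 — Parallel Q: Q = R/(ω₀L) = 10.5/(3.085e+04·0.00104) = 0.3272.
Step 4 — Bandwidth: Δω = ω₀/Q = 9.43e+04 rad/s; BW = Δω/(2π) = 1.501e+04 Hz.

(a) f₀ = 4911 Hz  (b) Q = 0.3272  (c) BW = 1.501e+04 Hz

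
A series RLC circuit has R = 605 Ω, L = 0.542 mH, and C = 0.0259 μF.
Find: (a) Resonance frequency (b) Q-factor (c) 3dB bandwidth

Step 1 — Resonance condition Im(Z)=0 gives ω₀ = 1/√(LC).
Step 2 — ω₀ = 1/√(0.000542·2.59e-08) = 2.669e+05 rad/s.
Step 3 — f₀ = ω₀/(2π) = 4.248e+04 Hz.
Step 4 — Series Q: Q = ω₀L/R = 2.669e+05·0.000542/605 = 0.2391.
Step 5 — 3dB bandwidth: Δω = ω₀/Q = 1.116e+06 rad/s; BW = Δω/(2π) = 1.777e+05 Hz.

(a) f₀ = 4.248e+04 Hz  (b) Q = 0.2391  (c) BW = 1.777e+05 Hz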